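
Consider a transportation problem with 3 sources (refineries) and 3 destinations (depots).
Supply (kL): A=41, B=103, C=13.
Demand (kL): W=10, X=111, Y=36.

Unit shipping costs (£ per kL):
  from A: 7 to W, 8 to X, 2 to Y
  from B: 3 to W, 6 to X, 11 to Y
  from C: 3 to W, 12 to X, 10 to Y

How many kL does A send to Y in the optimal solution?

36

Solving gives:
  A to X: 5 × £8 = £40
  A to Y: 36 × £2 = £72
  B to X: 103 × £6 = £618
  C to W: 10 × £3 = £30
  C to X: 3 × £12 = £36
Total cost = £796.
So A→Y carries 36 kL.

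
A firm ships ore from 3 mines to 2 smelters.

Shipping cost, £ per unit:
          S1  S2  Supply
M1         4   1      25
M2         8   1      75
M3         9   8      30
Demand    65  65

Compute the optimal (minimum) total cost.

515

Optimal allocation:
  M1 to S1: 25 × £4 = £100
  M2 to S1: 10 × £8 = £80
  M2 to S2: 65 × £1 = £65
  M3 to S1: 30 × £9 = £270
Total = 100 + 80 + 65 + 270 = £515.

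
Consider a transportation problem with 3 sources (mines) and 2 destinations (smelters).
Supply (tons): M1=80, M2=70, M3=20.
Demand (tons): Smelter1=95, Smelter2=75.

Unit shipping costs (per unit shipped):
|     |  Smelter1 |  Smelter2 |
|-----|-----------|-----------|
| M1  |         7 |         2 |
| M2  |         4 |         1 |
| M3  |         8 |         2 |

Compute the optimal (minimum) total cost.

605

An optimal shipping plan:
  M1 to Smelter1: 25 tons
  M1 to Smelter2: 55 tons
  M2 to Smelter1: 70 tons
  M3 to Smelter2: 20 tons
Total cost = 605.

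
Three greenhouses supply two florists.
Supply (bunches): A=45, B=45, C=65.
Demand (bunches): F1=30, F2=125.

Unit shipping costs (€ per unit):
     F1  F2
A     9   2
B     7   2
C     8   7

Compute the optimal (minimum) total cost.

665

Optimal allocation:
  A–F2: 45 × €2 = €90
  B–F2: 45 × €2 = €90
  C–F1: 30 × €8 = €240
  C–F2: 35 × €7 = €245
Total = 90 + 90 + 240 + 245 = €665.
(Supply check: A ships 45; B ships 45; C ships 65.)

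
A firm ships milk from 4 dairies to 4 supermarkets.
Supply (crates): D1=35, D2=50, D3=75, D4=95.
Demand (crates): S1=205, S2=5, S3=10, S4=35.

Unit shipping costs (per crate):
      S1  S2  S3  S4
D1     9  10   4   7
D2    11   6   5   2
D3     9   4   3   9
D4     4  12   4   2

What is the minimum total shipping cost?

1520

One minimum-cost allocation:
  D1–S1: 35 × 9 = 315
  D2–S2: 5 × 6 = 30
  D2–S3: 10 × 5 = 50
  D2–S4: 35 × 2 = 70
  D3–S1: 75 × 9 = 675
  D4–S1: 95 × 4 = 380
Total = 315 + 30 + 50 + 70 + 675 + 380 = 1520.
(Supply check: D1 ships 35; D2 ships 50; D3 ships 75; D4 ships 95.)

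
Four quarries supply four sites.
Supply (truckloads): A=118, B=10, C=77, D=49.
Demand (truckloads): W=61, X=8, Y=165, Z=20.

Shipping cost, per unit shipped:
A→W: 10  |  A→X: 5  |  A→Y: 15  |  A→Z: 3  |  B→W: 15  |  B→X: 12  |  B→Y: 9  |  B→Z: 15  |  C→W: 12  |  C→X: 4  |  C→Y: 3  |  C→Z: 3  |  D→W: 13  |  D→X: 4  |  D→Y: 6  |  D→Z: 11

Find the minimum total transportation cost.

1760

Optimal allocation:
  A to W: 61 × 10 = 610
  A to X: 8 × 5 = 40
  A to Y: 29 × 15 = 435
  A to Z: 20 × 3 = 60
  B to Y: 10 × 9 = 90
  C to Y: 77 × 3 = 231
  D to Y: 49 × 6 = 294
Total = 610 + 40 + 435 + 60 + 90 + 231 + 294 = 1760.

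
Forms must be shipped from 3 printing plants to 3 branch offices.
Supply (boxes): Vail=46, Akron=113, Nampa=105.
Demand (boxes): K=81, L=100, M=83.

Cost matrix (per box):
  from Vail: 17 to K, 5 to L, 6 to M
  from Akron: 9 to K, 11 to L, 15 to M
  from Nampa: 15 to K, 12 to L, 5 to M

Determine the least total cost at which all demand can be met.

1990

One minimum-cost allocation:
  Vail–L: 46 × 5 = 230
  Akron–K: 81 × 9 = 729
  Akron–L: 32 × 11 = 352
  Nampa–L: 22 × 12 = 264
  Nampa–M: 83 × 5 = 415
Total = 230 + 729 + 352 + 264 + 415 = 1990.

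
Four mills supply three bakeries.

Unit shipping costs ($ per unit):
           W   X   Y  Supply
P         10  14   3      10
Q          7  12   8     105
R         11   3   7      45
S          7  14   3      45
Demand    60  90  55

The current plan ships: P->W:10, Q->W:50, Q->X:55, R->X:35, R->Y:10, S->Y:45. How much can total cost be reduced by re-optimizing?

Current plan cost = 10·10 + 50·7 + 55·12 + 35·3 + 10·7 + 45·3 = $1420.
Optimal plan:
  P→Y: 10 × $3 = $30
  Q→W: 60 × $7 = $420
  Q→X: 45 × $12 = $540
  R→X: 45 × $3 = $135
  S→Y: 45 × $3 = $135
Optimal cost = $1260.
Saving = 1420 − 1260 = $160.

160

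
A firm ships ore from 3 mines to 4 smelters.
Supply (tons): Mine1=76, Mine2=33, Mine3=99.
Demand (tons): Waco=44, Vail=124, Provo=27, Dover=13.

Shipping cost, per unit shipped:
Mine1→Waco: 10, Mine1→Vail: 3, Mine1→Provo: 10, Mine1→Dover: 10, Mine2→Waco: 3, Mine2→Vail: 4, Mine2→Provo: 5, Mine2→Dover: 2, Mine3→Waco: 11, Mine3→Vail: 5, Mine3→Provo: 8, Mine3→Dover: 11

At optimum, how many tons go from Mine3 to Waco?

Optimal shipments:
  Mine1->Vail: 76 × 3 = 228
  Mine2->Waco: 20 × 3 = 60
  Mine2->Dover: 13 × 2 = 26
  Mine3->Waco: 24 × 11 = 264
  Mine3->Vail: 48 × 5 = 240
  Mine3->Provo: 27 × 8 = 216
Total cost = 1034.
So Mine3→Waco carries 24 tons.

24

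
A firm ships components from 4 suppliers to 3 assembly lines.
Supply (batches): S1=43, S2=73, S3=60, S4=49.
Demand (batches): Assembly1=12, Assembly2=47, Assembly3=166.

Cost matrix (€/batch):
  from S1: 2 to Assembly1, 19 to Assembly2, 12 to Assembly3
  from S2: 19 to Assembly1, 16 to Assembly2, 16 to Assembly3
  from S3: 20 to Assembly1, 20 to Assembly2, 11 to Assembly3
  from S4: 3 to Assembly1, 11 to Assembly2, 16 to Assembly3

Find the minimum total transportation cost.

A cheapest plan:
  S1–Assembly1: 10 × €2 = €20
  S1–Assembly3: 33 × €12 = €396
  S2–Assembly3: 73 × €16 = €1168
  S3–Assembly3: 60 × €11 = €660
  S4–Assembly1: 2 × €3 = €6
  S4–Assembly2: 47 × €11 = €517
Total = 20 + 396 + 1168 + 660 + 6 + 517 = €2767.
(Supply check: S1 ships 43; S2 ships 73; S3 ships 60; S4 ships 49.)

2767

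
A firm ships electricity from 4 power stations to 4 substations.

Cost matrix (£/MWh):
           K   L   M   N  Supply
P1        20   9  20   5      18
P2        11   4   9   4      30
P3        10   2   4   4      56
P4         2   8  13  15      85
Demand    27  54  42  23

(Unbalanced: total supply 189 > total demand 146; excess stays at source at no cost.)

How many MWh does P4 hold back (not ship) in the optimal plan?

43

Minimum-cost shipments:
  P1->N: 18 × £5 = £90
  P2->L: 25 × £4 = £100
  P2->N: 5 × £4 = £20
  P3->L: 14 × £2 = £28
  P3->M: 42 × £4 = £168
  P4->K: 27 × £2 = £54
  P4->L: 15 × £8 = £120
Total cost = £580.
P4 ships 42 of its 85, leaving 43.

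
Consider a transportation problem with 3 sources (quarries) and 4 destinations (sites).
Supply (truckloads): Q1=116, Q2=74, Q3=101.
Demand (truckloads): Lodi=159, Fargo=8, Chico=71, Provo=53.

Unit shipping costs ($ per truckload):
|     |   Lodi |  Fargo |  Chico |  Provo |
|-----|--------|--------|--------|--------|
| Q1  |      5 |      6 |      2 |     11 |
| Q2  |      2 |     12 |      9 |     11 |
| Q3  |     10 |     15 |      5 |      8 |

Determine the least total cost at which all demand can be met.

1331

A cheapest plan:
  Q1→Lodi: 85 × $5 = $425
  Q1→Fargo: 8 × $6 = $48
  Q1→Chico: 23 × $2 = $46
  Q2→Lodi: 74 × $2 = $148
  Q3→Chico: 48 × $5 = $240
  Q3→Provo: 53 × $8 = $424
Total = 425 + 48 + 46 + 148 + 240 + 424 = $1331.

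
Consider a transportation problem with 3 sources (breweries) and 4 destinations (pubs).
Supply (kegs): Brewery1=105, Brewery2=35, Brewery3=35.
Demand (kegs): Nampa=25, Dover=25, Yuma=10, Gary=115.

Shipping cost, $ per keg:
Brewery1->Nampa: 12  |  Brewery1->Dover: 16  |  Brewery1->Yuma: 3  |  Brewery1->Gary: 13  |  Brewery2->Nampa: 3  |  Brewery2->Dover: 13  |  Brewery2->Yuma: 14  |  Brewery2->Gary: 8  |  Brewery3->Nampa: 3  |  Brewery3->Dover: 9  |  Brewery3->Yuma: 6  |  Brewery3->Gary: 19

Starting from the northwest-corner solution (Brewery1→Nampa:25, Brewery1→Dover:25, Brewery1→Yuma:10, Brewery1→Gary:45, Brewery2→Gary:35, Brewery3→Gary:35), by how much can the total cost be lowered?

535

Current plan cost = 25·12 + 25·16 + 10·3 + 45·13 + 35·8 + 35·19 = $2260.
Optimal plan:
  Brewery1–Yuma: 10 × $3 = $30
  Brewery1–Gary: 95 × $13 = $1235
  Brewery2–Nampa: 15 × $3 = $45
  Brewery2–Gary: 20 × $8 = $160
  Brewery3–Nampa: 10 × $3 = $30
  Brewery3–Dover: 25 × $9 = $225
Optimal cost = $1725.
Saving = 2260 − 1725 = $535.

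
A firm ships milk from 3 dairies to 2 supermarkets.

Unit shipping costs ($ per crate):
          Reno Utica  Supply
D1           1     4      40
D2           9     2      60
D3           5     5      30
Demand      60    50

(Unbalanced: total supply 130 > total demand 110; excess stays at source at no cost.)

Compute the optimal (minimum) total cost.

One minimum-cost allocation:
  D1–Reno: 40 × $1 = $40
  D2–Utica: 50 × $2 = $100
  D3–Reno: 20 × $5 = $100
Total = 40 + 100 + 100 = $240.

240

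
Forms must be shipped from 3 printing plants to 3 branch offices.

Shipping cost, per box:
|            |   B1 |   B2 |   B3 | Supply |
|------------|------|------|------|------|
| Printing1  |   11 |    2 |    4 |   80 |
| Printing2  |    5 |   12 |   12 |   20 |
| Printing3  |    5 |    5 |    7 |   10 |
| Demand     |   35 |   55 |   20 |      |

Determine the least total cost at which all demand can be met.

395

An optimal shipping plan:
  Printing1->B1: 5 × 11 = 55
  Printing1->B2: 55 × 2 = 110
  Printing1->B3: 20 × 4 = 80
  Printing2->B1: 20 × 5 = 100
  Printing3->B1: 10 × 5 = 50
Total = 55 + 110 + 80 + 100 + 50 = 395.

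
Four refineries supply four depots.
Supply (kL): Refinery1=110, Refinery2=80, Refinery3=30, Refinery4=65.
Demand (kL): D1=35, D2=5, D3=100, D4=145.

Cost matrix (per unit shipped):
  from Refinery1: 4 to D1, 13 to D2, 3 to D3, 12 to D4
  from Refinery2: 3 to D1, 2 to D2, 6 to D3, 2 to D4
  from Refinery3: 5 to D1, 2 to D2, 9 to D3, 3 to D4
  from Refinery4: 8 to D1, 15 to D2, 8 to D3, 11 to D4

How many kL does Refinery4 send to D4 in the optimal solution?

40

The minimum-cost plan:
  Refinery1->D1: 10 × 4 = 40
  Refinery1->D3: 100 × 3 = 300
  Refinery2->D4: 80 × 2 = 160
  Refinery3->D2: 5 × 2 = 10
  Refinery3->D4: 25 × 3 = 75
  Refinery4->D1: 25 × 8 = 200
  Refinery4->D4: 40 × 11 = 440
Total cost = 1225.
So Refinery4→D4 carries 40 kL.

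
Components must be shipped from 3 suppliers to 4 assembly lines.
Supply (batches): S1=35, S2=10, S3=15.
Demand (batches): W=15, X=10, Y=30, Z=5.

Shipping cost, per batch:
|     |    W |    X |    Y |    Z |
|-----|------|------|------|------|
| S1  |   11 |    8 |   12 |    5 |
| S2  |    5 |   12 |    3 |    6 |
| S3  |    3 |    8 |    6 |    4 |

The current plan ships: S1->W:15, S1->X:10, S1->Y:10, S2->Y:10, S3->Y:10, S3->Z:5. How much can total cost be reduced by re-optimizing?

55

Current plan cost = 15·11 + 10·8 + 10·12 + 10·3 + 10·6 + 5·4 = 475.
Optimal plan:
  S1->X: 10 × 8 = 80
  S1->Y: 20 × 12 = 240
  S1->Z: 5 × 5 = 25
  S2->Y: 10 × 3 = 30
  S3->W: 15 × 3 = 45
Optimal cost = 420.
Saving = 475 − 420 = 55.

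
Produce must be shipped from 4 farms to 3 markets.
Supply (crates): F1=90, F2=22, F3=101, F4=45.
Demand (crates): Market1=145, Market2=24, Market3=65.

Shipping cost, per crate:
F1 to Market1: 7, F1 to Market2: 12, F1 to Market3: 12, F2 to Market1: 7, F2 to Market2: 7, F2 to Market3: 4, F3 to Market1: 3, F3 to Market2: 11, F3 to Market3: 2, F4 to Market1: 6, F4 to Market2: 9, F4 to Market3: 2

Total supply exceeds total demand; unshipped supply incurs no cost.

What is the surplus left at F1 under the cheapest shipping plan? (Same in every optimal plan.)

An optimal plan:
  F1 to Market1: 64 crates
  F1 to Market2: 2 crates
  F2 to Market2: 22 crates
  F3 to Market1: 81 crates
  F3 to Market3: 20 crates
  F4 to Market3: 45 crates
Total cost = 999.
F1 ships 66 of its 90, leaving 24.

24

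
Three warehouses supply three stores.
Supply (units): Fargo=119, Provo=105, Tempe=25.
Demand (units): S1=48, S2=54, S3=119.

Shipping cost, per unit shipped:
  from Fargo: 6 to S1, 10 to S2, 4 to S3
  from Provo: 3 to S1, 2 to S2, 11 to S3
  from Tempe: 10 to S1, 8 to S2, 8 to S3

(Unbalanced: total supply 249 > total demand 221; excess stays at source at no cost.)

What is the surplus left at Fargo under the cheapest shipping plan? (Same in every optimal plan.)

Minimum-cost shipments:
  Fargo→S3: 119 units
  Provo→S1: 48 units
  Provo→S2: 54 units
Total cost = 728.
Fargo ships 119 of its 119, leaving 0.

0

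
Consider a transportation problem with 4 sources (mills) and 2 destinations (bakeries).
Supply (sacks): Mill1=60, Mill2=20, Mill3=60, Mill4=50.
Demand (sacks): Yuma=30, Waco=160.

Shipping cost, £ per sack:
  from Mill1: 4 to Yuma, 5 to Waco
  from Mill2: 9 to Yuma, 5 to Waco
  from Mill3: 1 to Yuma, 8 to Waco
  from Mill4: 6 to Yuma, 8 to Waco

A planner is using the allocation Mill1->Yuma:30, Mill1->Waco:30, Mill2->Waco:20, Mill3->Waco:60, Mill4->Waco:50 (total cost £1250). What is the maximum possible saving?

Current plan cost = 30·4 + 30·5 + 20·5 + 60·8 + 50·8 = £1250.
Optimal plan:
  Mill1→Waco: 60 × £5 = £300
  Mill2→Waco: 20 × £5 = £100
  Mill3→Yuma: 30 × £1 = £30
  Mill3→Waco: 30 × £8 = £240
  Mill4→Waco: 50 × £8 = £400
Optimal cost = £1070.
Saving = 1250 − 1070 = £180.

180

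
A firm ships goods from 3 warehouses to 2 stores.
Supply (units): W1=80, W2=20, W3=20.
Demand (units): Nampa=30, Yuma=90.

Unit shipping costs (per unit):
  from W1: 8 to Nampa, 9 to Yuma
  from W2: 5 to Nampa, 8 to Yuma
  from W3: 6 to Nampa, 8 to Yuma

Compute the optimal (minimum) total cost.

An optimal shipping plan:
  W1 to Yuma: 80 units
  W2 to Nampa: 20 units
  W3 to Nampa: 10 units
  W3 to Yuma: 10 units
Total cost = 960.

960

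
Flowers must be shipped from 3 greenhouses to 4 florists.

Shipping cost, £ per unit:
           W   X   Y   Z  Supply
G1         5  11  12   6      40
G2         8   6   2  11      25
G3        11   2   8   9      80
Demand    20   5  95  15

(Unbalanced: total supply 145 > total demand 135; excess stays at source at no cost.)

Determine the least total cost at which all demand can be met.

810

One minimum-cost allocation:
  G1->W: 20 × £5 = £100
  G1->Z: 15 × £6 = £90
  G2->Y: 25 × £2 = £50
  G3->X: 5 × £2 = £10
  G3->Y: 70 × £8 = £560
Total = 100 + 90 + 50 + 10 + 560 = £810.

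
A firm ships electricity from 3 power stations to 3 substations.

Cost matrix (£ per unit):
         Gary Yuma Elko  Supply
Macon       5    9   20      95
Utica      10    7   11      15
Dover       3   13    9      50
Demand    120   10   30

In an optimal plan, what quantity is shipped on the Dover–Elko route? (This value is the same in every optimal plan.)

25

The minimum-cost plan:
  Macon→Gary: 95 MWh
  Utica→Yuma: 10 MWh
  Utica→Elko: 5 MWh
  Dover→Gary: 25 MWh
  Dover→Elko: 25 MWh
Total cost = £900.
So Dover→Elko carries 25 MWh.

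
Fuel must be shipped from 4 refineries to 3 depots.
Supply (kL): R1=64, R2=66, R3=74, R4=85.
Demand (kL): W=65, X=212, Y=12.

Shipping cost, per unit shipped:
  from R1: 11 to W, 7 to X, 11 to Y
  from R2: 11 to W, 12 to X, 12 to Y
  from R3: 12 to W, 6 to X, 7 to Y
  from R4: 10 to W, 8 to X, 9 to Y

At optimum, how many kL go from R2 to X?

Optimal shipments:
  R1 to X: 64 × 7 = 448
  R2 to W: 65 × 11 = 715
  R2 to Y: 1 × 12 = 12
  R3 to X: 74 × 6 = 444
  R4 to X: 74 × 8 = 592
  R4 to Y: 11 × 9 = 99
Total cost = 2310.
The route R2→X is not used.

0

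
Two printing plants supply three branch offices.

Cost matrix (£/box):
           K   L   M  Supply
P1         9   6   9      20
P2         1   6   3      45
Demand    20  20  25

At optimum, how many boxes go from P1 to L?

Solving gives:
  P1 to L: 20 × £6 = £120
  P2 to K: 20 × £1 = £20
  P2 to M: 25 × £3 = £75
Total cost = £215.
So P1→L carries 20 boxes.

20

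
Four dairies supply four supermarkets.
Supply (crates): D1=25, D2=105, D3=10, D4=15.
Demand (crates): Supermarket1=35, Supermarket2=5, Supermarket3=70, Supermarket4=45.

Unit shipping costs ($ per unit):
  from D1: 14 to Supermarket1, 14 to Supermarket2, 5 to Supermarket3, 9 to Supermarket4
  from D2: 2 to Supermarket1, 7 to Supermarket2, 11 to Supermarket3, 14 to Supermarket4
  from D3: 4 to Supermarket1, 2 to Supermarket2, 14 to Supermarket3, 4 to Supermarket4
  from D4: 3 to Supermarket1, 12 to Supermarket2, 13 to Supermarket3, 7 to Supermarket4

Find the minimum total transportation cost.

One minimum-cost allocation:
  D1->Supermarket3: 25 × $5 = $125
  D2->Supermarket1: 35 × $2 = $70
  D2->Supermarket2: 5 × $7 = $35
  D2->Supermarket3: 45 × $11 = $495
  D2->Supermarket4: 20 × $14 = $280
  D3->Supermarket4: 10 × $4 = $40
  D4->Supermarket4: 15 × $7 = $105
Total = 125 + 70 + 35 + 495 + 280 + 40 + 105 = $1150.

1150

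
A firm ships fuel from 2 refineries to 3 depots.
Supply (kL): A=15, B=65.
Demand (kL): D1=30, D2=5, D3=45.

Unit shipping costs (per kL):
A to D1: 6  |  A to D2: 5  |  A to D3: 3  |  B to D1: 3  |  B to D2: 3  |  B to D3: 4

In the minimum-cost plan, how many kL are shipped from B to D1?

Optimal shipments:
  A->D3: 15 × 3 = 45
  B->D1: 30 × 3 = 90
  B->D2: 5 × 3 = 15
  B->D3: 30 × 4 = 120
Total cost = 270.
So B→D1 carries 30 kL.

30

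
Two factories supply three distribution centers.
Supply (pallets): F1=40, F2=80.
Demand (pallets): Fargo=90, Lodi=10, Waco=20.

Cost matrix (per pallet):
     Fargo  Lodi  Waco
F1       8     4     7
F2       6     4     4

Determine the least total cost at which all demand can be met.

720

Optimal allocation:
  F1->Fargo: 30 × 8 = 240
  F1->Lodi: 10 × 4 = 40
  F2->Fargo: 60 × 6 = 360
  F2->Waco: 20 × 4 = 80
Total = 240 + 40 + 360 + 80 = 720.
(Supply check: F1 ships 40; F2 ships 80.)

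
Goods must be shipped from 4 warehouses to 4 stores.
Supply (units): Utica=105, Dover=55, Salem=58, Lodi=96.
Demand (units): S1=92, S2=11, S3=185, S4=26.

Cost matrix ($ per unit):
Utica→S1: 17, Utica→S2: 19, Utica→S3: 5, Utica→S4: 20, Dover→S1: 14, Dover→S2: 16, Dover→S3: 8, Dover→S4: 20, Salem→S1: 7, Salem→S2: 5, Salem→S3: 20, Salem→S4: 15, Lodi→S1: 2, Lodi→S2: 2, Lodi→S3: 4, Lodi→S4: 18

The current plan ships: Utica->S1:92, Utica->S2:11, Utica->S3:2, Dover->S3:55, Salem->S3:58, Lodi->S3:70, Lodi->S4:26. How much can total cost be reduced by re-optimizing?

2332

Current plan cost = 92·17 + 11·19 + 2·5 + 55·8 + 58·20 + 70·4 + 26·18 = $4131.
Optimal plan:
  Utica→S3: 105 × $5 = $525
  Dover→S3: 55 × $8 = $440
  Salem→S1: 21 × $7 = $147
  Salem→S2: 11 × $5 = $55
  Salem→S4: 26 × $15 = $390
  Lodi→S1: 71 × $2 = $142
  Lodi→S3: 25 × $4 = $100
Optimal cost = $1799.
Saving = 4131 − 1799 = $2332.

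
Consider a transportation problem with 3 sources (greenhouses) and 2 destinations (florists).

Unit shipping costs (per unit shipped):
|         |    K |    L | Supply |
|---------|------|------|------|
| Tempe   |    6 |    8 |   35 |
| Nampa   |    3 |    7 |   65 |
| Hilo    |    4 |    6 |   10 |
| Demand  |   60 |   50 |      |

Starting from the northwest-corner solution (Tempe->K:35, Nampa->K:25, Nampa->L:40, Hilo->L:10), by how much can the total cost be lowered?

Current plan cost = 35·6 + 25·3 + 40·7 + 10·6 = 625.
Optimal plan:
  Tempe->L: 35 × 8 = 280
  Nampa->K: 60 × 3 = 180
  Nampa->L: 5 × 7 = 35
  Hilo->L: 10 × 6 = 60
Optimal cost = 555.
Saving = 625 − 555 = 70.

70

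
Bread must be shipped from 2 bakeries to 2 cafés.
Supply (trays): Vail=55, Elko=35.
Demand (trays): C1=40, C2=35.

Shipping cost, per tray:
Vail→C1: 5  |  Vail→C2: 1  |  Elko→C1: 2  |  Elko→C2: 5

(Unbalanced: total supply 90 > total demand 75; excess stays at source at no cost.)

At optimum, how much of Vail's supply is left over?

15

Minimum-cost shipments:
  Vail to C1: 5 trays
  Vail to C2: 35 trays
  Elko to C1: 35 trays
Total cost = 130.
Vail ships 40 of its 55, leaving 15.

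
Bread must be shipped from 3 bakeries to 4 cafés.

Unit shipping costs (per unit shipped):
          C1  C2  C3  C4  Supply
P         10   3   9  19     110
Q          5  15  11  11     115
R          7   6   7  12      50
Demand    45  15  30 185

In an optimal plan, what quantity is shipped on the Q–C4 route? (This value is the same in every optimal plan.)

Optimal shipments:
  P to C1: 45 × 10 = 450
  P to C2: 15 × 3 = 45
  P to C3: 30 × 9 = 270
  P to C4: 20 × 19 = 380
  Q to C4: 115 × 11 = 1265
  R to C4: 50 × 12 = 600
Total cost = 3010.
So Q→C4 carries 115 trays.

115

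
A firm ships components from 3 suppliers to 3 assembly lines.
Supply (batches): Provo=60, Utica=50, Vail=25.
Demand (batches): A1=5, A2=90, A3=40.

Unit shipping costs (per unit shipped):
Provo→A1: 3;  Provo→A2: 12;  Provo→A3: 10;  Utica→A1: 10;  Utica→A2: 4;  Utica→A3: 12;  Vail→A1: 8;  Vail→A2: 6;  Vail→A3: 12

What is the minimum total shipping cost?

A cheapest plan:
  Provo–A1: 5 × 3 = 15
  Provo–A2: 15 × 12 = 180
  Provo–A3: 40 × 10 = 400
  Utica–A2: 50 × 4 = 200
  Vail–A2: 25 × 6 = 150
Total = 15 + 180 + 400 + 200 + 150 = 945.

945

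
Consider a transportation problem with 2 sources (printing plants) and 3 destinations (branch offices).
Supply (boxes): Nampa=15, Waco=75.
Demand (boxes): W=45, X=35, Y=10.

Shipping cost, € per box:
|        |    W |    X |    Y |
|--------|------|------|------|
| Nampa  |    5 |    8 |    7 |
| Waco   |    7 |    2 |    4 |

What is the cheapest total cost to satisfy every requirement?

One minimum-cost allocation:
  Nampa→W: 15 × €5 = €75
  Waco→W: 30 × €7 = €210
  Waco→X: 35 × €2 = €70
  Waco→Y: 10 × €4 = €40
Total = 75 + 210 + 70 + 40 = €395.

395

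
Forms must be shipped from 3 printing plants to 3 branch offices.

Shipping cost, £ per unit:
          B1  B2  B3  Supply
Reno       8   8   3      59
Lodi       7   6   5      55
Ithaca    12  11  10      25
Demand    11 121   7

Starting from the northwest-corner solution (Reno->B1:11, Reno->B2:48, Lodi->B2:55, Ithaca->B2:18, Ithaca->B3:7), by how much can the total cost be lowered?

28

Current plan cost = 11·8 + 48·8 + 55·6 + 18·11 + 7·10 = £1070.
Optimal plan:
  Reno–B1: 11 × £8 = £88
  Reno–B2: 41 × £8 = £328
  Reno–B3: 7 × £3 = £21
  Lodi–B2: 55 × £6 = £330
  Ithaca–B2: 25 × £11 = £275
Optimal cost = £1042.
Saving = 1070 − 1042 = £28.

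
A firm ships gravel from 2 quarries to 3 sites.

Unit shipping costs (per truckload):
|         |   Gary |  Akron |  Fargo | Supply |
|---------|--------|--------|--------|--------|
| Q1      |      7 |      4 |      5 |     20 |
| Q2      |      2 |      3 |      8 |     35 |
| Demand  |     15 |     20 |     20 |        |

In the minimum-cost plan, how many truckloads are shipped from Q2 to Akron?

Solving gives:
  Q1→Fargo: 20 truckloads
  Q2→Gary: 15 truckloads
  Q2→Akron: 20 truckloads
Total cost = 190.
So Q2→Akron carries 20 truckloads.

20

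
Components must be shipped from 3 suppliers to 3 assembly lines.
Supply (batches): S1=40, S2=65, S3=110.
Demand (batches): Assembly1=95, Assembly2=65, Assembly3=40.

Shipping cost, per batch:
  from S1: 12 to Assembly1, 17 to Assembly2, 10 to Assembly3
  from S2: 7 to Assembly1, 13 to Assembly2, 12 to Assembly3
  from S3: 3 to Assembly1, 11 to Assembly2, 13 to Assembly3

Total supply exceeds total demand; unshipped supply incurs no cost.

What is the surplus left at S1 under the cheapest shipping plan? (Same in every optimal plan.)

0

Minimum-cost shipments:
  S1->Assembly3: 40 × 10 = 400
  S2->Assembly2: 50 × 13 = 650
  S3->Assembly1: 95 × 3 = 285
  S3->Assembly2: 15 × 11 = 165
Total cost = 1500.
S1 ships 40 of its 40, leaving 0.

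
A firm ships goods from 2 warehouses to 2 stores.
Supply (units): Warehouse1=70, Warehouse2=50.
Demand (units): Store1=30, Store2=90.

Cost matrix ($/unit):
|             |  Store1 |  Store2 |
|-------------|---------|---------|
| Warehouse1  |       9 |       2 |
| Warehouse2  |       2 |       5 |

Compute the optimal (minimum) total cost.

300

One minimum-cost allocation:
  Warehouse1–Store2: 70 × $2 = $140
  Warehouse2–Store1: 30 × $2 = $60
  Warehouse2–Store2: 20 × $5 = $100
Total = 140 + 60 + 100 = $300.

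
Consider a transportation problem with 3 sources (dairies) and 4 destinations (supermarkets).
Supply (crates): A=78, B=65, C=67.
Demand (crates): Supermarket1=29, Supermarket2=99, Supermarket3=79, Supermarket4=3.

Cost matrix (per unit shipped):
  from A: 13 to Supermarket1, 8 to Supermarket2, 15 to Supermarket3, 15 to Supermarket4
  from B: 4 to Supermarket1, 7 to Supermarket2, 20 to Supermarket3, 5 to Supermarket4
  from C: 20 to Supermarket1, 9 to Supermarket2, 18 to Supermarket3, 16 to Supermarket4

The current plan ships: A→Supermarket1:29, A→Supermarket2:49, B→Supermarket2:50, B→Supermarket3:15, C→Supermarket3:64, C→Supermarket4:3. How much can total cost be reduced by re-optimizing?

Current plan cost = 29·13 + 49·8 + 50·7 + 15·20 + 64·18 + 3·16 = 2619.
Optimal plan:
  A→Supermarket3: 78 × 15 = 1170
  B→Supermarket1: 29 × 4 = 116
  B→Supermarket2: 33 × 7 = 231
  B→Supermarket4: 3 × 5 = 15
  C→Supermarket2: 66 × 9 = 594
  C→Supermarket3: 1 × 18 = 18
Optimal cost = 2144.
Saving = 2619 − 2144 = 475.

475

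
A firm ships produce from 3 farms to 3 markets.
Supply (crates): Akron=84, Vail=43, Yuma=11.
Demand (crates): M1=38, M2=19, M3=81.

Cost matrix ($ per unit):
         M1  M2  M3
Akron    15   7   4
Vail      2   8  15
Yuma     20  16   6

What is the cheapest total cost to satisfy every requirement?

Optimal allocation:
  Akron->M2: 14 × $7 = $98
  Akron->M3: 70 × $4 = $280
  Vail->M1: 38 × $2 = $76
  Vail->M2: 5 × $8 = $40
  Yuma->M3: 11 × $6 = $66
Total = 98 + 280 + 76 + 40 + 66 = $560.

560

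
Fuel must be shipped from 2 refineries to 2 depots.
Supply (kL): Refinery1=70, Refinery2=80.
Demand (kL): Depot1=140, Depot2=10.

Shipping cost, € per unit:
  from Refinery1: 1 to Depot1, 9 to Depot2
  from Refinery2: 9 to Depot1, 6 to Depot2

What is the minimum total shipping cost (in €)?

760

A cheapest plan:
  Refinery1 to Depot1: 70 × €1 = €70
  Refinery2 to Depot1: 70 × €9 = €630
  Refinery2 to Depot2: 10 × €6 = €60
Total = 70 + 630 + 60 = €760.
(Supply check: Refinery1 ships 70; Refinery2 ships 80.)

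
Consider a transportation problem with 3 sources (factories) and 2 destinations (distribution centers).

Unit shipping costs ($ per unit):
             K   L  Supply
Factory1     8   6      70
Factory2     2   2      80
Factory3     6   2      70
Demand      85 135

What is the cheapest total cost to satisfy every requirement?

730

An optimal shipping plan:
  Factory1–K: 5 × $8 = $40
  Factory1–L: 65 × $6 = $390
  Factory2–K: 80 × $2 = $160
  Factory3–L: 70 × $2 = $140
Total = 40 + 390 + 160 + 140 = $730.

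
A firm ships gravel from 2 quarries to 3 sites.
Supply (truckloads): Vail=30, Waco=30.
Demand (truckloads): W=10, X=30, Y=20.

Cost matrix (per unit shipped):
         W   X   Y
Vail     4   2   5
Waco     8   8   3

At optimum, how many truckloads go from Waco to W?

10

The minimum-cost plan:
  Vail→X: 30 × 2 = 60
  Waco→W: 10 × 8 = 80
  Waco→Y: 20 × 3 = 60
Total cost = 200.
So Waco→W carries 10 truckloads.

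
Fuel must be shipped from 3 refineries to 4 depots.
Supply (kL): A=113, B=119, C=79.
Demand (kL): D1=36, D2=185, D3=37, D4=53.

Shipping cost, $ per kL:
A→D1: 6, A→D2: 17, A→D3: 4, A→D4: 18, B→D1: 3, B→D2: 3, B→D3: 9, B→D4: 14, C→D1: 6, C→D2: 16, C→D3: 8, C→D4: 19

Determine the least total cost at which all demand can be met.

2731

An optimal shipping plan:
  A->D1: 23 × $6 = $138
  A->D3: 37 × $4 = $148
  A->D4: 53 × $18 = $954
  B->D2: 119 × $3 = $357
  C->D1: 13 × $6 = $78
  C->D2: 66 × $16 = $1056
Total = 138 + 148 + 954 + 357 + 78 + 1056 = $2731.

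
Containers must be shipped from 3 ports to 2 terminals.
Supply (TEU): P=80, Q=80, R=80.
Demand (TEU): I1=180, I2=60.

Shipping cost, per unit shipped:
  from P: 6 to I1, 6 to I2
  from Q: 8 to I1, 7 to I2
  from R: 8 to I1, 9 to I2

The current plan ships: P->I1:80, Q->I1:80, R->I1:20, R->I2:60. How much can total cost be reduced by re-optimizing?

Current plan cost = 80·6 + 80·8 + 20·8 + 60·9 = 1820.
Optimal plan:
  P→I1: 80 × 6 = 480
  Q→I1: 20 × 8 = 160
  Q→I2: 60 × 7 = 420
  R→I1: 80 × 8 = 640
Optimal cost = 1700.
Saving = 1820 − 1700 = 120.

120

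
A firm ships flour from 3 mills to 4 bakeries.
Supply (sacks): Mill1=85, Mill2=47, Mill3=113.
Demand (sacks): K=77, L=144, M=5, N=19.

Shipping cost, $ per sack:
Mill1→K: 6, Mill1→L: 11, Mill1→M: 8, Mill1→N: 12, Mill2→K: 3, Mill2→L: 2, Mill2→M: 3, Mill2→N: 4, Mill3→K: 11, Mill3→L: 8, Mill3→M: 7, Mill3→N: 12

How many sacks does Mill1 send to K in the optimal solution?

Optimal shipments:
  Mill1 to K: 77 × $6 = $462
  Mill1 to M: 5 × $8 = $40
  Mill1 to N: 3 × $12 = $36
  Mill2 to L: 31 × $2 = $62
  Mill2 to N: 16 × $4 = $64
  Mill3 to L: 113 × $8 = $904
Total cost = $1568.
So Mill1→K carries 77 sacks.

77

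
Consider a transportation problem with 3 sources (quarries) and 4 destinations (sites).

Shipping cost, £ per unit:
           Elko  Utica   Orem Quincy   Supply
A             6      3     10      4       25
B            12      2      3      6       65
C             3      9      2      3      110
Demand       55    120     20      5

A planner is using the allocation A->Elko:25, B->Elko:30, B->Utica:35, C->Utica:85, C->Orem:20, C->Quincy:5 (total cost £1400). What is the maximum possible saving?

Current plan cost = 25·6 + 30·12 + 35·2 + 85·9 + 20·2 + 5·3 = £1400.
Optimal plan:
  A–Utica: 25 × £3 = £75
  B–Utica: 65 × £2 = £130
  C–Elko: 55 × £3 = £165
  C–Utica: 30 × £9 = £270
  C–Orem: 20 × £2 = £40
  C–Quincy: 5 × £3 = £15
Optimal cost = £695.
Saving = 1400 − 695 = £705.

705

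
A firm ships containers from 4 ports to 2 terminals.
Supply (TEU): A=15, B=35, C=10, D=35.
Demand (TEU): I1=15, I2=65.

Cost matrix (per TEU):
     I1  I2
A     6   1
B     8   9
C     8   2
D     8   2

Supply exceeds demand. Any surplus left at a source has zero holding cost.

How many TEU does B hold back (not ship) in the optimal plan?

An optimal plan:
  A–I2: 15 TEU
  B–I1: 15 TEU
  B–I2: 5 TEU
  C–I2: 10 TEU
  D–I2: 35 TEU
Total cost = 270.
B ships 20 of its 35, leaving 15.

15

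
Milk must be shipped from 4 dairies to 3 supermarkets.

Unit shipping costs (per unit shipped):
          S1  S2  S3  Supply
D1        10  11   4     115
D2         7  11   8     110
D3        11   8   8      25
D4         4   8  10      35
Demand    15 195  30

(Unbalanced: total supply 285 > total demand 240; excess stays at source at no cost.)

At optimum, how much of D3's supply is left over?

0

Minimum-cost shipments:
  D1->S2: 85 crates
  D1->S3: 30 crates
  D2->S1: 15 crates
  D2->S2: 50 crates
  D3->S2: 25 crates
  D4->S2: 35 crates
Total cost = 2190.
D3 ships 25 of its 25, leaving 0.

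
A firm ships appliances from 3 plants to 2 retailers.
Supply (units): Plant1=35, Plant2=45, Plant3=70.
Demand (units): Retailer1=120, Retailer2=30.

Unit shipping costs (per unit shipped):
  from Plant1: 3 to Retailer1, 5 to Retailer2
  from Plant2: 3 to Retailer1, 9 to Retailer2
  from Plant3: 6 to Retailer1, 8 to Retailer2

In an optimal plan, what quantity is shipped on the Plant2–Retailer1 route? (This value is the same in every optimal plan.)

The minimum-cost plan:
  Plant1 to Retailer1: 5 units
  Plant1 to Retailer2: 30 units
  Plant2 to Retailer1: 45 units
  Plant3 to Retailer1: 70 units
Total cost = 720.
So Plant2→Retailer1 carries 45 units.

45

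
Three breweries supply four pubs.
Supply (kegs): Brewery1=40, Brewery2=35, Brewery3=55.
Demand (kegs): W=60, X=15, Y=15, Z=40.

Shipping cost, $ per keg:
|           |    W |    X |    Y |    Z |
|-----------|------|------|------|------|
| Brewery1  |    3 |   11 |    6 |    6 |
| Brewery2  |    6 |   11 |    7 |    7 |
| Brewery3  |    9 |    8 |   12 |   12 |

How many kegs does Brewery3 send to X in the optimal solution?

15

The minimum-cost plan:
  Brewery1->W: 20 × $3 = $60
  Brewery1->Z: 20 × $6 = $120
  Brewery2->Y: 15 × $7 = $105
  Brewery2->Z: 20 × $7 = $140
  Brewery3->W: 40 × $9 = $360
  Brewery3->X: 15 × $8 = $120
Total cost = $905.
So Brewery3→X carries 15 kegs.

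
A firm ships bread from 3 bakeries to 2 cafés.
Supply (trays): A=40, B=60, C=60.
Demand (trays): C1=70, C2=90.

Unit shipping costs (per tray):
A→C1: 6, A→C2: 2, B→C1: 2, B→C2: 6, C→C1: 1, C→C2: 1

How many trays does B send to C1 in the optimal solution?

Solving gives:
  A to C2: 40 × 2 = 80
  B to C1: 60 × 2 = 120
  C to C1: 10 × 1 = 10
  C to C2: 50 × 1 = 50
Total cost = 260.
So B→C1 carries 60 trays.

60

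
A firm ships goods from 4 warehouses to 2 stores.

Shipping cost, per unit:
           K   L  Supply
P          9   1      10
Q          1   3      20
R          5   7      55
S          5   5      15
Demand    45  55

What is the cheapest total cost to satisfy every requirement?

An optimal shipping plan:
  P to L: 10 × 1 = 10
  Q to K: 20 × 1 = 20
  R to K: 25 × 5 = 125
  R to L: 30 × 7 = 210
  S to L: 15 × 5 = 75
Total = 10 + 20 + 125 + 210 + 75 = 440.

440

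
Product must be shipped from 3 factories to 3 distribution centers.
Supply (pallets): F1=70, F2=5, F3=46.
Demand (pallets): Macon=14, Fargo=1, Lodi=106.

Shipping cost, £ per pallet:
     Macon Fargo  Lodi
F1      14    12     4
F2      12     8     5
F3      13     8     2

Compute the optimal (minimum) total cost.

528

A cheapest plan:
  F1->Macon: 9 pallets
  F1->Lodi: 61 pallets
  F2->Macon: 5 pallets
  F3->Fargo: 1 pallets
  F3->Lodi: 45 pallets
Total cost = £528.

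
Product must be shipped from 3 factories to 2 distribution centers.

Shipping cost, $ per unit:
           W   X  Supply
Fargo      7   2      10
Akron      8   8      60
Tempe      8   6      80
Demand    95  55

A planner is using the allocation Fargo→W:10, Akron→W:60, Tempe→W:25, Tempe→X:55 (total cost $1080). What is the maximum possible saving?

Current plan cost = 10·7 + 60·8 + 25·8 + 55·6 = $1080.
Optimal plan:
  Fargo–X: 10 × $2 = $20
  Akron–W: 60 × $8 = $480
  Tempe–W: 35 × $8 = $280
  Tempe–X: 45 × $6 = $270
Optimal cost = $1050.
Saving = 1080 − 1050 = $30.

30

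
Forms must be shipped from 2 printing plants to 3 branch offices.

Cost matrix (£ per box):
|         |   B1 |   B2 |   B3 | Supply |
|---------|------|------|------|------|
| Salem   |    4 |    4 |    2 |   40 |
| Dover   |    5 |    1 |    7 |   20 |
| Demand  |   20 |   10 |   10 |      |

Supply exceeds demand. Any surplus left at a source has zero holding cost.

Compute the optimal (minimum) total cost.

An optimal shipping plan:
  Salem to B1: 20 × £4 = £80
  Salem to B3: 10 × £2 = £20
  Dover to B2: 10 × £1 = £10
Total = 80 + 20 + 10 = £110.

110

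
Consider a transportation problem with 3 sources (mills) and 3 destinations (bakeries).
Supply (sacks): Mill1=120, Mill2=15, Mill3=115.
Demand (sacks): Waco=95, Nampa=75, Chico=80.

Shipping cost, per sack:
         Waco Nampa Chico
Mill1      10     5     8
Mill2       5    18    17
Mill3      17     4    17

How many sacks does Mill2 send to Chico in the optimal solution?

Solving gives:
  Mill1→Waco: 40 sacks
  Mill1→Chico: 80 sacks
  Mill2→Waco: 15 sacks
  Mill3→Waco: 40 sacks
  Mill3→Nampa: 75 sacks
Total cost = 2095.
The route Mill2→Chico is not used.

0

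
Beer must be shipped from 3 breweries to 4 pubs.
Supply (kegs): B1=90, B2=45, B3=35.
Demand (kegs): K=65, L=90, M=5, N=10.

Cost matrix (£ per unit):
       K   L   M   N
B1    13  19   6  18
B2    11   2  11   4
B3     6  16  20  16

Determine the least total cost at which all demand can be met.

Optimal allocation:
  B1→K: 30 × £13 = £390
  B1→L: 45 × £19 = £855
  B1→M: 5 × £6 = £30
  B1→N: 10 × £18 = £180
  B2→L: 45 × £2 = £90
  B3→K: 35 × £6 = £210
Total = 390 + 855 + 30 + 180 + 90 + 210 = £1755.
(Supply check: B1 ships 90; B2 ships 45; B3 ships 35.)

1755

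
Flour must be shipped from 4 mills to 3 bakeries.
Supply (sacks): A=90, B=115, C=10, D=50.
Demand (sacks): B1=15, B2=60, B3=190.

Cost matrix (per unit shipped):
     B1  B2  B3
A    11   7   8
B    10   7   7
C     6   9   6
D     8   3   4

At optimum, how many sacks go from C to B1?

Optimal shipments:
  A->B2: 60 × 7 = 420
  A->B3: 30 × 8 = 240
  B->B1: 5 × 10 = 50
  B->B3: 110 × 7 = 770
  C->B1: 10 × 6 = 60
  D->B3: 50 × 4 = 200
Total cost = 1740.
So C→B1 carries 10 sacks.

10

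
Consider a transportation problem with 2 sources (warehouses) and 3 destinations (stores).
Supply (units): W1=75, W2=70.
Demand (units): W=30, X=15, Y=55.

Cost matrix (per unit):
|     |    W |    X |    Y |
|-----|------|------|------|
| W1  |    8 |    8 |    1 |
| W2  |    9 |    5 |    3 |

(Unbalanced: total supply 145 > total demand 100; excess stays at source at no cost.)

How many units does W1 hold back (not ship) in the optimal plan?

0

An optimal plan:
  W1->W: 20 × 8 = 160
  W1->Y: 55 × 1 = 55
  W2->W: 10 × 9 = 90
  W2->X: 15 × 5 = 75
Total cost = 380.
W1 ships 75 of its 75, leaving 0.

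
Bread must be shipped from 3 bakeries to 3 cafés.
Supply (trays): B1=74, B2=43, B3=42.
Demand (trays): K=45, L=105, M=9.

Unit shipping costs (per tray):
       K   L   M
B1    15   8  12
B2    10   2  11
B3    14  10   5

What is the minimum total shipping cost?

1269

An optimal shipping plan:
  B1 to K: 12 × 15 = 180
  B1 to L: 62 × 8 = 496
  B2 to L: 43 × 2 = 86
  B3 to K: 33 × 14 = 462
  B3 to M: 9 × 5 = 45
Total = 180 + 496 + 86 + 462 + 45 = 1269.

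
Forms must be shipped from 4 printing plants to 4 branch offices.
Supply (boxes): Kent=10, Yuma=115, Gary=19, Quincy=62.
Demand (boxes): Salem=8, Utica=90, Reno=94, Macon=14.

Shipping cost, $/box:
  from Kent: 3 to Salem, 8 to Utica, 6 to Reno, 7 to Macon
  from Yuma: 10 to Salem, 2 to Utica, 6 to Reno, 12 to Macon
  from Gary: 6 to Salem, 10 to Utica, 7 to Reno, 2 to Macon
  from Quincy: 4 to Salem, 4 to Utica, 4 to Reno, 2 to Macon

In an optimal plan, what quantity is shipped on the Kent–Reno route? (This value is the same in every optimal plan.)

2

Optimal shipments:
  Kent to Salem: 8 boxes
  Kent to Reno: 2 boxes
  Yuma to Utica: 90 boxes
  Yuma to Reno: 25 boxes
  Gary to Reno: 5 boxes
  Gary to Macon: 14 boxes
  Quincy to Reno: 62 boxes
Total cost = $677.
So Kent→Reno carries 2 boxes.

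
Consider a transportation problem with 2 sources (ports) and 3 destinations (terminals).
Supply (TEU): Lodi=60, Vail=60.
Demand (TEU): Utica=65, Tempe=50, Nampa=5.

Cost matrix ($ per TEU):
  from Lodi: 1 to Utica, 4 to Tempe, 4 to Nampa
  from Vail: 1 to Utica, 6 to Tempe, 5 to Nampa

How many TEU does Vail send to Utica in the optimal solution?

60

Solving gives:
  Lodi to Utica: 5 × $1 = $5
  Lodi to Tempe: 50 × $4 = $200
  Lodi to Nampa: 5 × $4 = $20
  Vail to Utica: 60 × $1 = $60
Total cost = $285.
So Vail→Utica carries 60 TEU.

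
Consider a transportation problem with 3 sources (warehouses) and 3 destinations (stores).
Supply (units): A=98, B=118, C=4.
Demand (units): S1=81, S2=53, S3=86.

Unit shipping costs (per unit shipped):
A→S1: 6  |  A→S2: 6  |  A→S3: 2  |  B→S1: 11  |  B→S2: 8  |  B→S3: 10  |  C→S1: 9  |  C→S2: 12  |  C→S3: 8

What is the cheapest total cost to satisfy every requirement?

An optimal shipping plan:
  A–S1: 12 × 6 = 72
  A–S3: 86 × 2 = 172
  B–S1: 65 × 11 = 715
  B–S2: 53 × 8 = 424
  C–S1: 4 × 9 = 36
Total = 72 + 172 + 715 + 424 + 36 = 1419.
(Supply check: A ships 98; B ships 118; C ships 4.)

1419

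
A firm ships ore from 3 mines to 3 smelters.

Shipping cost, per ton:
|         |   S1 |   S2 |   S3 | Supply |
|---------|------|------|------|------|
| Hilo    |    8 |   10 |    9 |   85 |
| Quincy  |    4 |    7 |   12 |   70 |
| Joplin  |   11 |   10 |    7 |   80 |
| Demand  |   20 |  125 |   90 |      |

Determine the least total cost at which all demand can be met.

Optimal allocation:
  Hilo→S2: 75 × 10 = 750
  Hilo→S3: 10 × 9 = 90
  Quincy→S1: 20 × 4 = 80
  Quincy→S2: 50 × 7 = 350
  Joplin→S3: 80 × 7 = 560
Total = 750 + 90 + 80 + 350 + 560 = 1830.
(Supply check: Hilo ships 85; Quincy ships 70; Joplin ships 80.)

1830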